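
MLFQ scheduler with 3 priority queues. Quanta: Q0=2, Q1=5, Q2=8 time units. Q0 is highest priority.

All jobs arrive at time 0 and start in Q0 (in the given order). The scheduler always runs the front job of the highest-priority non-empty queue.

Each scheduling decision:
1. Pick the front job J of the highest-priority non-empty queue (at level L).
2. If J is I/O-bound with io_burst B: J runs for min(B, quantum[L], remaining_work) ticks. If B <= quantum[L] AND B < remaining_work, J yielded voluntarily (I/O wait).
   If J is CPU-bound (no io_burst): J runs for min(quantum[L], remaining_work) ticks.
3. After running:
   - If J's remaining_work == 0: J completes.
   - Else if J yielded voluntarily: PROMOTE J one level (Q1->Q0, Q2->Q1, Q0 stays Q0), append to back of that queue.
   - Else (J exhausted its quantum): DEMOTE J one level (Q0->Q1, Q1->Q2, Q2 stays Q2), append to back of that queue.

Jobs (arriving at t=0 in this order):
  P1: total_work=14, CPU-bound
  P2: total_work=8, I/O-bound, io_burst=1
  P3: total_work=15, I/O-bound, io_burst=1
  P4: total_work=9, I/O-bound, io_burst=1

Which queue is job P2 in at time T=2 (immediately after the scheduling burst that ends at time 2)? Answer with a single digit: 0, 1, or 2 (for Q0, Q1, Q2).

t=0-2: P1@Q0 runs 2, rem=12, quantum used, demote→Q1. Q0=[P2,P3,P4] Q1=[P1] Q2=[]
t=2-3: P2@Q0 runs 1, rem=7, I/O yield, promote→Q0. Q0=[P3,P4,P2] Q1=[P1] Q2=[]
t=3-4: P3@Q0 runs 1, rem=14, I/O yield, promote→Q0. Q0=[P4,P2,P3] Q1=[P1] Q2=[]
t=4-5: P4@Q0 runs 1, rem=8, I/O yield, promote→Q0. Q0=[P2,P3,P4] Q1=[P1] Q2=[]
t=5-6: P2@Q0 runs 1, rem=6, I/O yield, promote→Q0. Q0=[P3,P4,P2] Q1=[P1] Q2=[]
t=6-7: P3@Q0 runs 1, rem=13, I/O yield, promote→Q0. Q0=[P4,P2,P3] Q1=[P1] Q2=[]
t=7-8: P4@Q0 runs 1, rem=7, I/O yield, promote→Q0. Q0=[P2,P3,P4] Q1=[P1] Q2=[]
t=8-9: P2@Q0 runs 1, rem=5, I/O yield, promote→Q0. Q0=[P3,P4,P2] Q1=[P1] Q2=[]
t=9-10: P3@Q0 runs 1, rem=12, I/O yield, promote→Q0. Q0=[P4,P2,P3] Q1=[P1] Q2=[]
t=10-11: P4@Q0 runs 1, rem=6, I/O yield, promote→Q0. Q0=[P2,P3,P4] Q1=[P1] Q2=[]
t=11-12: P2@Q0 runs 1, rem=4, I/O yield, promote→Q0. Q0=[P3,P4,P2] Q1=[P1] Q2=[]
t=12-13: P3@Q0 runs 1, rem=11, I/O yield, promote→Q0. Q0=[P4,P2,P3] Q1=[P1] Q2=[]
t=13-14: P4@Q0 runs 1, rem=5, I/O yield, promote→Q0. Q0=[P2,P3,P4] Q1=[P1] Q2=[]
t=14-15: P2@Q0 runs 1, rem=3, I/O yield, promote→Q0. Q0=[P3,P4,P2] Q1=[P1] Q2=[]
t=15-16: P3@Q0 runs 1, rem=10, I/O yield, promote→Q0. Q0=[P4,P2,P3] Q1=[P1] Q2=[]
t=16-17: P4@Q0 runs 1, rem=4, I/O yield, promote→Q0. Q0=[P2,P3,P4] Q1=[P1] Q2=[]
t=17-18: P2@Q0 runs 1, rem=2, I/O yield, promote→Q0. Q0=[P3,P4,P2] Q1=[P1] Q2=[]
t=18-19: P3@Q0 runs 1, rem=9, I/O yield, promote→Q0. Q0=[P4,P2,P3] Q1=[P1] Q2=[]
t=19-20: P4@Q0 runs 1, rem=3, I/O yield, promote→Q0. Q0=[P2,P3,P4] Q1=[P1] Q2=[]
t=20-21: P2@Q0 runs 1, rem=1, I/O yield, promote→Q0. Q0=[P3,P4,P2] Q1=[P1] Q2=[]
t=21-22: P3@Q0 runs 1, rem=8, I/O yield, promote→Q0. Q0=[P4,P2,P3] Q1=[P1] Q2=[]
t=22-23: P4@Q0 runs 1, rem=2, I/O yield, promote→Q0. Q0=[P2,P3,P4] Q1=[P1] Q2=[]
t=23-24: P2@Q0 runs 1, rem=0, completes. Q0=[P3,P4] Q1=[P1] Q2=[]
t=24-25: P3@Q0 runs 1, rem=7, I/O yield, promote→Q0. Q0=[P4,P3] Q1=[P1] Q2=[]
t=25-26: P4@Q0 runs 1, rem=1, I/O yield, promote→Q0. Q0=[P3,P4] Q1=[P1] Q2=[]
t=26-27: P3@Q0 runs 1, rem=6, I/O yield, promote→Q0. Q0=[P4,P3] Q1=[P1] Q2=[]
t=27-28: P4@Q0 runs 1, rem=0, completes. Q0=[P3] Q1=[P1] Q2=[]
t=28-29: P3@Q0 runs 1, rem=5, I/O yield, promote→Q0. Q0=[P3] Q1=[P1] Q2=[]
t=29-30: P3@Q0 runs 1, rem=4, I/O yield, promote→Q0. Q0=[P3] Q1=[P1] Q2=[]
t=30-31: P3@Q0 runs 1, rem=3, I/O yield, promote→Q0. Q0=[P3] Q1=[P1] Q2=[]
t=31-32: P3@Q0 runs 1, rem=2, I/O yield, promote→Q0. Q0=[P3] Q1=[P1] Q2=[]
t=32-33: P3@Q0 runs 1, rem=1, I/O yield, promote→Q0. Q0=[P3] Q1=[P1] Q2=[]
t=33-34: P3@Q0 runs 1, rem=0, completes. Q0=[] Q1=[P1] Q2=[]
t=34-39: P1@Q1 runs 5, rem=7, quantum used, demote→Q2. Q0=[] Q1=[] Q2=[P1]
t=39-46: P1@Q2 runs 7, rem=0, completes. Q0=[] Q1=[] Q2=[]

Answer: 0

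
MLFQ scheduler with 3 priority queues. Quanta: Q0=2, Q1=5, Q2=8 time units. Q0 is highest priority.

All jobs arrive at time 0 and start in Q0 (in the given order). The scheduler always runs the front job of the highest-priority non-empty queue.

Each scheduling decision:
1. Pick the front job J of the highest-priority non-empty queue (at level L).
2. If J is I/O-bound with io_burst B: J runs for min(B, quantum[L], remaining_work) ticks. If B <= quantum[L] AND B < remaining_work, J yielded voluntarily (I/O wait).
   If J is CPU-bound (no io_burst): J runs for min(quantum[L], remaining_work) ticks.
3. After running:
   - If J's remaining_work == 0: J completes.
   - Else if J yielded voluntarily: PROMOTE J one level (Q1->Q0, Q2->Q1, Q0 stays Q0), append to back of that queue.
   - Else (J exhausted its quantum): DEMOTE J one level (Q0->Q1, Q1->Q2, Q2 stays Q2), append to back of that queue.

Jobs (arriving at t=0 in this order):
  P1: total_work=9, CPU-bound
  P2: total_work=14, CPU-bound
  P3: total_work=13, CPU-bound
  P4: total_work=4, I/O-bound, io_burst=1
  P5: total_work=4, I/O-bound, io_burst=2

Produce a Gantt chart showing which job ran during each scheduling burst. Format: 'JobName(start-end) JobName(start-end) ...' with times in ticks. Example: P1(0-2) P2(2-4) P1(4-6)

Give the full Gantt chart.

t=0-2: P1@Q0 runs 2, rem=7, quantum used, demote→Q1. Q0=[P2,P3,P4,P5] Q1=[P1] Q2=[]
t=2-4: P2@Q0 runs 2, rem=12, quantum used, demote→Q1. Q0=[P3,P4,P5] Q1=[P1,P2] Q2=[]
t=4-6: P3@Q0 runs 2, rem=11, quantum used, demote→Q1. Q0=[P4,P5] Q1=[P1,P2,P3] Q2=[]
t=6-7: P4@Q0 runs 1, rem=3, I/O yield, promote→Q0. Q0=[P5,P4] Q1=[P1,P2,P3] Q2=[]
t=7-9: P5@Q0 runs 2, rem=2, I/O yield, promote→Q0. Q0=[P4,P5] Q1=[P1,P2,P3] Q2=[]
t=9-10: P4@Q0 runs 1, rem=2, I/O yield, promote→Q0. Q0=[P5,P4] Q1=[P1,P2,P3] Q2=[]
t=10-12: P5@Q0 runs 2, rem=0, completes. Q0=[P4] Q1=[P1,P2,P3] Q2=[]
t=12-13: P4@Q0 runs 1, rem=1, I/O yield, promote→Q0. Q0=[P4] Q1=[P1,P2,P3] Q2=[]
t=13-14: P4@Q0 runs 1, rem=0, completes. Q0=[] Q1=[P1,P2,P3] Q2=[]
t=14-19: P1@Q1 runs 5, rem=2, quantum used, demote→Q2. Q0=[] Q1=[P2,P3] Q2=[P1]
t=19-24: P2@Q1 runs 5, rem=7, quantum used, demote→Q2. Q0=[] Q1=[P3] Q2=[P1,P2]
t=24-29: P3@Q1 runs 5, rem=6, quantum used, demote→Q2. Q0=[] Q1=[] Q2=[P1,P2,P3]
t=29-31: P1@Q2 runs 2, rem=0, completes. Q0=[] Q1=[] Q2=[P2,P3]
t=31-38: P2@Q2 runs 7, rem=0, completes. Q0=[] Q1=[] Q2=[P3]
t=38-44: P3@Q2 runs 6, rem=0, completes. Q0=[] Q1=[] Q2=[]

Answer: P1(0-2) P2(2-4) P3(4-6) P4(6-7) P5(7-9) P4(9-10) P5(10-12) P4(12-13) P4(13-14) P1(14-19) P2(19-24) P3(24-29) P1(29-31) P2(31-38) P3(38-44)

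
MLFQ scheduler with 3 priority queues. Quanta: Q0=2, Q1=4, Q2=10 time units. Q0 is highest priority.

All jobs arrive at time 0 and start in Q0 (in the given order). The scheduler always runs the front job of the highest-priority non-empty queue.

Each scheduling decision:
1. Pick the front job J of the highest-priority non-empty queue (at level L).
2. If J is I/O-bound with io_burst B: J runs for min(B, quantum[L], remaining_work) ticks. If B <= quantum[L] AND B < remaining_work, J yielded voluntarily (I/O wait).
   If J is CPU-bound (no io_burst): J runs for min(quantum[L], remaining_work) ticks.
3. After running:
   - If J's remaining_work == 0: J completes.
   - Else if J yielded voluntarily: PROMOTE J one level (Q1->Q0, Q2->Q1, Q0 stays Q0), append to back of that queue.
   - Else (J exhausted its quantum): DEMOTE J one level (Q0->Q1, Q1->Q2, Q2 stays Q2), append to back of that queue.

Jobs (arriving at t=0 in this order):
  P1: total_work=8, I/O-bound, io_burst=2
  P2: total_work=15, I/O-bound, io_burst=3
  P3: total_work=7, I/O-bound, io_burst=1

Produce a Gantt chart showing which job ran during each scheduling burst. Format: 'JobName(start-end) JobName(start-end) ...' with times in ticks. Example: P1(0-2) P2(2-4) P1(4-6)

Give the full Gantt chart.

t=0-2: P1@Q0 runs 2, rem=6, I/O yield, promote→Q0. Q0=[P2,P3,P1] Q1=[] Q2=[]
t=2-4: P2@Q0 runs 2, rem=13, quantum used, demote→Q1. Q0=[P3,P1] Q1=[P2] Q2=[]
t=4-5: P3@Q0 runs 1, rem=6, I/O yield, promote→Q0. Q0=[P1,P3] Q1=[P2] Q2=[]
t=5-7: P1@Q0 runs 2, rem=4, I/O yield, promote→Q0. Q0=[P3,P1] Q1=[P2] Q2=[]
t=7-8: P3@Q0 runs 1, rem=5, I/O yield, promote→Q0. Q0=[P1,P3] Q1=[P2] Q2=[]
t=8-10: P1@Q0 runs 2, rem=2, I/O yield, promote→Q0. Q0=[P3,P1] Q1=[P2] Q2=[]
t=10-11: P3@Q0 runs 1, rem=4, I/O yield, promote→Q0. Q0=[P1,P3] Q1=[P2] Q2=[]
t=11-13: P1@Q0 runs 2, rem=0, completes. Q0=[P3] Q1=[P2] Q2=[]
t=13-14: P3@Q0 runs 1, rem=3, I/O yield, promote→Q0. Q0=[P3] Q1=[P2] Q2=[]
t=14-15: P3@Q0 runs 1, rem=2, I/O yield, promote→Q0. Q0=[P3] Q1=[P2] Q2=[]
t=15-16: P3@Q0 runs 1, rem=1, I/O yield, promote→Q0. Q0=[P3] Q1=[P2] Q2=[]
t=16-17: P3@Q0 runs 1, rem=0, completes. Q0=[] Q1=[P2] Q2=[]
t=17-20: P2@Q1 runs 3, rem=10, I/O yield, promote→Q0. Q0=[P2] Q1=[] Q2=[]
t=20-22: P2@Q0 runs 2, rem=8, quantum used, demote→Q1. Q0=[] Q1=[P2] Q2=[]
t=22-25: P2@Q1 runs 3, rem=5, I/O yield, promote→Q0. Q0=[P2] Q1=[] Q2=[]
t=25-27: P2@Q0 runs 2, rem=3, quantum used, demote→Q1. Q0=[] Q1=[P2] Q2=[]
t=27-30: P2@Q1 runs 3, rem=0, completes. Q0=[] Q1=[] Q2=[]

Answer: P1(0-2) P2(2-4) P3(4-5) P1(5-7) P3(7-8) P1(8-10) P3(10-11) P1(11-13) P3(13-14) P3(14-15) P3(15-16) P3(16-17) P2(17-20) P2(20-22) P2(22-25) P2(25-27) P2(27-30)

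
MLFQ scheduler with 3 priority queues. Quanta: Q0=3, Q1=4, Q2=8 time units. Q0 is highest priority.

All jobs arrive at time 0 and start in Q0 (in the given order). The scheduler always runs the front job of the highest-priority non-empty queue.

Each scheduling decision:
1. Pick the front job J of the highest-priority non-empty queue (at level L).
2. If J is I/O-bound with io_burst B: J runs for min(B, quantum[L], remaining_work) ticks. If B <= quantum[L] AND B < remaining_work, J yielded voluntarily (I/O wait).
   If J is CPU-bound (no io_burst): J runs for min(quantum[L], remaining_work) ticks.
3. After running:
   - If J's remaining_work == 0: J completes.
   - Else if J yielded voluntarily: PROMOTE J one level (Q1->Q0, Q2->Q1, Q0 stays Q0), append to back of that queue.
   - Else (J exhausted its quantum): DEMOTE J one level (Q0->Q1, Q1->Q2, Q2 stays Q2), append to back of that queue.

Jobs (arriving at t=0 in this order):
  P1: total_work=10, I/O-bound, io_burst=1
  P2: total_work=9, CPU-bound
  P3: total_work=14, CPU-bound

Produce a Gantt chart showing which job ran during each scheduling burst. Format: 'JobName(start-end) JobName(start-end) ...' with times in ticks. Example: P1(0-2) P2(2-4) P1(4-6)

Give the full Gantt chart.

t=0-1: P1@Q0 runs 1, rem=9, I/O yield, promote→Q0. Q0=[P2,P3,P1] Q1=[] Q2=[]
t=1-4: P2@Q0 runs 3, rem=6, quantum used, demote→Q1. Q0=[P3,P1] Q1=[P2] Q2=[]
t=4-7: P3@Q0 runs 3, rem=11, quantum used, demote→Q1. Q0=[P1] Q1=[P2,P3] Q2=[]
t=7-8: P1@Q0 runs 1, rem=8, I/O yield, promote→Q0. Q0=[P1] Q1=[P2,P3] Q2=[]
t=8-9: P1@Q0 runs 1, rem=7, I/O yield, promote→Q0. Q0=[P1] Q1=[P2,P3] Q2=[]
t=9-10: P1@Q0 runs 1, rem=6, I/O yield, promote→Q0. Q0=[P1] Q1=[P2,P3] Q2=[]
t=10-11: P1@Q0 runs 1, rem=5, I/O yield, promote→Q0. Q0=[P1] Q1=[P2,P3] Q2=[]
t=11-12: P1@Q0 runs 1, rem=4, I/O yield, promote→Q0. Q0=[P1] Q1=[P2,P3] Q2=[]
t=12-13: P1@Q0 runs 1, rem=3, I/O yield, promote→Q0. Q0=[P1] Q1=[P2,P3] Q2=[]
t=13-14: P1@Q0 runs 1, rem=2, I/O yield, promote→Q0. Q0=[P1] Q1=[P2,P3] Q2=[]
t=14-15: P1@Q0 runs 1, rem=1, I/O yield, promote→Q0. Q0=[P1] Q1=[P2,P3] Q2=[]
t=15-16: P1@Q0 runs 1, rem=0, completes. Q0=[] Q1=[P2,P3] Q2=[]
t=16-20: P2@Q1 runs 4, rem=2, quantum used, demote→Q2. Q0=[] Q1=[P3] Q2=[P2]
t=20-24: P3@Q1 runs 4, rem=7, quantum used, demote→Q2. Q0=[] Q1=[] Q2=[P2,P3]
t=24-26: P2@Q2 runs 2, rem=0, completes. Q0=[] Q1=[] Q2=[P3]
t=26-33: P3@Q2 runs 7, rem=0, completes. Q0=[] Q1=[] Q2=[]

Answer: P1(0-1) P2(1-4) P3(4-7) P1(7-8) P1(8-9) P1(9-10) P1(10-11) P1(11-12) P1(12-13) P1(13-14) P1(14-15) P1(15-16) P2(16-20) P3(20-24) P2(24-26) P3(26-33)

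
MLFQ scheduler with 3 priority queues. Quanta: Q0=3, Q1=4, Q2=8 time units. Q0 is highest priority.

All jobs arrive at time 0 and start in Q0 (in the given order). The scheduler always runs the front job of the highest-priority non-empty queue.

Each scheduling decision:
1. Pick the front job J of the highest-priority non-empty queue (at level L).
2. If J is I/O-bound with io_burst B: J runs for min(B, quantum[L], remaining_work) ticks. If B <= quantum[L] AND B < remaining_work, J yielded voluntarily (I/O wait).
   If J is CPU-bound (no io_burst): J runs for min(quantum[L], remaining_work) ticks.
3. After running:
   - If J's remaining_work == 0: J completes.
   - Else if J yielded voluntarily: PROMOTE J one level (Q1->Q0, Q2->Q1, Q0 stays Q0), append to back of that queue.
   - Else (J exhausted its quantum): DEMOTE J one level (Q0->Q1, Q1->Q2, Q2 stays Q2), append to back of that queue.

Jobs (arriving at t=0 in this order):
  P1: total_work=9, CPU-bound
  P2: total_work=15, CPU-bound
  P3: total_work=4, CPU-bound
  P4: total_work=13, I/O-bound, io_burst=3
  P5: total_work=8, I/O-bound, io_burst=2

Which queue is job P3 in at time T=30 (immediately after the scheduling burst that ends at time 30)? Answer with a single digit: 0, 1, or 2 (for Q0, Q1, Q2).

t=0-3: P1@Q0 runs 3, rem=6, quantum used, demote→Q1. Q0=[P2,P3,P4,P5] Q1=[P1] Q2=[]
t=3-6: P2@Q0 runs 3, rem=12, quantum used, demote→Q1. Q0=[P3,P4,P5] Q1=[P1,P2] Q2=[]
t=6-9: P3@Q0 runs 3, rem=1, quantum used, demote→Q1. Q0=[P4,P5] Q1=[P1,P2,P3] Q2=[]
t=9-12: P4@Q0 runs 3, rem=10, I/O yield, promote→Q0. Q0=[P5,P4] Q1=[P1,P2,P3] Q2=[]
t=12-14: P5@Q0 runs 2, rem=6, I/O yield, promote→Q0. Q0=[P4,P5] Q1=[P1,P2,P3] Q2=[]
t=14-17: P4@Q0 runs 3, rem=7, I/O yield, promote→Q0. Q0=[P5,P4] Q1=[P1,P2,P3] Q2=[]
t=17-19: P5@Q0 runs 2, rem=4, I/O yield, promote→Q0. Q0=[P4,P5] Q1=[P1,P2,P3] Q2=[]
t=19-22: P4@Q0 runs 3, rem=4, I/O yield, promote→Q0. Q0=[P5,P4] Q1=[P1,P2,P3] Q2=[]
t=22-24: P5@Q0 runs 2, rem=2, I/O yield, promote→Q0. Q0=[P4,P5] Q1=[P1,P2,P3] Q2=[]
t=24-27: P4@Q0 runs 3, rem=1, I/O yield, promote→Q0. Q0=[P5,P4] Q1=[P1,P2,P3] Q2=[]
t=27-29: P5@Q0 runs 2, rem=0, completes. Q0=[P4] Q1=[P1,P2,P3] Q2=[]
t=29-30: P4@Q0 runs 1, rem=0, completes. Q0=[] Q1=[P1,P2,P3] Q2=[]
t=30-34: P1@Q1 runs 4, rem=2, quantum used, demote→Q2. Q0=[] Q1=[P2,P3] Q2=[P1]
t=34-38: P2@Q1 runs 4, rem=8, quantum used, demote→Q2. Q0=[] Q1=[P3] Q2=[P1,P2]
t=38-39: P3@Q1 runs 1, rem=0, completes. Q0=[] Q1=[] Q2=[P1,P2]
t=39-41: P1@Q2 runs 2, rem=0, completes. Q0=[] Q1=[] Q2=[P2]
t=41-49: P2@Q2 runs 8, rem=0, completes. Q0=[] Q1=[] Q2=[]

Answer: 1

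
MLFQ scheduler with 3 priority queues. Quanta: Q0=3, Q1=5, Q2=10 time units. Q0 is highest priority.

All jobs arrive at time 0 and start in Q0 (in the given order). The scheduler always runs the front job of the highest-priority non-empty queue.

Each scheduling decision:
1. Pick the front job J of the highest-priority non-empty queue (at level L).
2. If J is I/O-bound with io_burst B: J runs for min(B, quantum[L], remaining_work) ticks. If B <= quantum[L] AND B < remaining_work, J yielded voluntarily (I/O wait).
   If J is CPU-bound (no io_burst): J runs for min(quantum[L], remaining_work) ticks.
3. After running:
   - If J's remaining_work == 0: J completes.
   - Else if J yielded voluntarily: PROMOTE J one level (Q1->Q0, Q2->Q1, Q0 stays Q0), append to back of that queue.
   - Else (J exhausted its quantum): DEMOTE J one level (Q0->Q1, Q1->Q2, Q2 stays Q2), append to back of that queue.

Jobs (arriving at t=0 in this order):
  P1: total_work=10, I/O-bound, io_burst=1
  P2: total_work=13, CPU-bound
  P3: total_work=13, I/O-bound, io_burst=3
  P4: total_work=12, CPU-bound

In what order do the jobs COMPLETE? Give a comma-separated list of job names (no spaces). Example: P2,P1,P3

Answer: P3,P1,P2,P4

Derivation:
t=0-1: P1@Q0 runs 1, rem=9, I/O yield, promote→Q0. Q0=[P2,P3,P4,P1] Q1=[] Q2=[]
t=1-4: P2@Q0 runs 3, rem=10, quantum used, demote→Q1. Q0=[P3,P4,P1] Q1=[P2] Q2=[]
t=4-7: P3@Q0 runs 3, rem=10, I/O yield, promote→Q0. Q0=[P4,P1,P3] Q1=[P2] Q2=[]
t=7-10: P4@Q0 runs 3, rem=9, quantum used, demote→Q1. Q0=[P1,P3] Q1=[P2,P4] Q2=[]
t=10-11: P1@Q0 runs 1, rem=8, I/O yield, promote→Q0. Q0=[P3,P1] Q1=[P2,P4] Q2=[]
t=11-14: P3@Q0 runs 3, rem=7, I/O yield, promote→Q0. Q0=[P1,P3] Q1=[P2,P4] Q2=[]
t=14-15: P1@Q0 runs 1, rem=7, I/O yield, promote→Q0. Q0=[P3,P1] Q1=[P2,P4] Q2=[]
t=15-18: P3@Q0 runs 3, rem=4, I/O yield, promote→Q0. Q0=[P1,P3] Q1=[P2,P4] Q2=[]
t=18-19: P1@Q0 runs 1, rem=6, I/O yield, promote→Q0. Q0=[P3,P1] Q1=[P2,P4] Q2=[]
t=19-22: P3@Q0 runs 3, rem=1, I/O yield, promote→Q0. Q0=[P1,P3] Q1=[P2,P4] Q2=[]
t=22-23: P1@Q0 runs 1, rem=5, I/O yield, promote→Q0. Q0=[P3,P1] Q1=[P2,P4] Q2=[]
t=23-24: P3@Q0 runs 1, rem=0, completes. Q0=[P1] Q1=[P2,P4] Q2=[]
t=24-25: P1@Q0 runs 1, rem=4, I/O yield, promote→Q0. Q0=[P1] Q1=[P2,P4] Q2=[]
t=25-26: P1@Q0 runs 1, rem=3, I/O yield, promote→Q0. Q0=[P1] Q1=[P2,P4] Q2=[]
t=26-27: P1@Q0 runs 1, rem=2, I/O yield, promote→Q0. Q0=[P1] Q1=[P2,P4] Q2=[]
t=27-28: P1@Q0 runs 1, rem=1, I/O yield, promote→Q0. Q0=[P1] Q1=[P2,P4] Q2=[]
t=28-29: P1@Q0 runs 1, rem=0, completes. Q0=[] Q1=[P2,P4] Q2=[]
t=29-34: P2@Q1 runs 5, rem=5, quantum used, demote→Q2. Q0=[] Q1=[P4] Q2=[P2]
t=34-39: P4@Q1 runs 5, rem=4, quantum used, demote→Q2. Q0=[] Q1=[] Q2=[P2,P4]
t=39-44: P2@Q2 runs 5, rem=0, completes. Q0=[] Q1=[] Q2=[P4]
t=44-48: P4@Q2 runs 4, rem=0, completes. Q0=[] Q1=[] Q2=[]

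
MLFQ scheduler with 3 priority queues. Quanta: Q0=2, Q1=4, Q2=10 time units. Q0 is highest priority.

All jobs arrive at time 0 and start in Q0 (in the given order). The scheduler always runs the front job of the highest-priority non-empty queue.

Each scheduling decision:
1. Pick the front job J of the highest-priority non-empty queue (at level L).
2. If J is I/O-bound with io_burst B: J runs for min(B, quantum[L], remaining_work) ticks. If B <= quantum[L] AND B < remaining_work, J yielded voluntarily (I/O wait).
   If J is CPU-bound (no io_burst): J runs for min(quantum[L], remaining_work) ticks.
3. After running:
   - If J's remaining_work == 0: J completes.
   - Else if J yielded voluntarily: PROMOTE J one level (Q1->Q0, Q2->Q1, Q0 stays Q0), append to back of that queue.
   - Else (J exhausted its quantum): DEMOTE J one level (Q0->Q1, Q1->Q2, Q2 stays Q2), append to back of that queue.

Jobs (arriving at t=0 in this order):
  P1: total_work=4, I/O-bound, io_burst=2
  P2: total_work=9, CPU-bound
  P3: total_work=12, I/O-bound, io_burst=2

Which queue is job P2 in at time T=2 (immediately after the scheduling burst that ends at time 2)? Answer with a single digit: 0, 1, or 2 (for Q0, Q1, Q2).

Answer: 0

Derivation:
t=0-2: P1@Q0 runs 2, rem=2, I/O yield, promote→Q0. Q0=[P2,P3,P1] Q1=[] Q2=[]
t=2-4: P2@Q0 runs 2, rem=7, quantum used, demote→Q1. Q0=[P3,P1] Q1=[P2] Q2=[]
t=4-6: P3@Q0 runs 2, rem=10, I/O yield, promote→Q0. Q0=[P1,P3] Q1=[P2] Q2=[]
t=6-8: P1@Q0 runs 2, rem=0, completes. Q0=[P3] Q1=[P2] Q2=[]
t=8-10: P3@Q0 runs 2, rem=8, I/O yield, promote→Q0. Q0=[P3] Q1=[P2] Q2=[]
t=10-12: P3@Q0 runs 2, rem=6, I/O yield, promote→Q0. Q0=[P3] Q1=[P2] Q2=[]
t=12-14: P3@Q0 runs 2, rem=4, I/O yield, promote→Q0. Q0=[P3] Q1=[P2] Q2=[]
t=14-16: P3@Q0 runs 2, rem=2, I/O yield, promote→Q0. Q0=[P3] Q1=[P2] Q2=[]
t=16-18: P3@Q0 runs 2, rem=0, completes. Q0=[] Q1=[P2] Q2=[]
t=18-22: P2@Q1 runs 4, rem=3, quantum used, demote→Q2. Q0=[] Q1=[] Q2=[P2]
t=22-25: P2@Q2 runs 3, rem=0, completes. Q0=[] Q1=[] Q2=[]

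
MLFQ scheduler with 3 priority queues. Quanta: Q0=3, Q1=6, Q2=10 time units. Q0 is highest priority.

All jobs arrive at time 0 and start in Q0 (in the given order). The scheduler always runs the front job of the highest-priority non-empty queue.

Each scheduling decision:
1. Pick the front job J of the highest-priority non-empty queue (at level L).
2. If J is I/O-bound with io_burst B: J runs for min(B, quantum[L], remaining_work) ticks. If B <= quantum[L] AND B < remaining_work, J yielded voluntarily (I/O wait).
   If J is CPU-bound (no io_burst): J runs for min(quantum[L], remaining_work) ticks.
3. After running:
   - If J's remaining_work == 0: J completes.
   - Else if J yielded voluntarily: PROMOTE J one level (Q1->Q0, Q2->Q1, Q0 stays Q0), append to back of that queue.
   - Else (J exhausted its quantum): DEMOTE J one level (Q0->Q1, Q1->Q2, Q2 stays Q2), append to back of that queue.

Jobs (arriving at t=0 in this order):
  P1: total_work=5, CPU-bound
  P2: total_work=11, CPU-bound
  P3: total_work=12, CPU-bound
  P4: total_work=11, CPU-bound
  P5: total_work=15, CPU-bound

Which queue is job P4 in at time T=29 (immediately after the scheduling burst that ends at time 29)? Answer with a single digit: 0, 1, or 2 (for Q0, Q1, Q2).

Answer: 1

Derivation:
t=0-3: P1@Q0 runs 3, rem=2, quantum used, demote→Q1. Q0=[P2,P3,P4,P5] Q1=[P1] Q2=[]
t=3-6: P2@Q0 runs 3, rem=8, quantum used, demote→Q1. Q0=[P3,P4,P5] Q1=[P1,P2] Q2=[]
t=6-9: P3@Q0 runs 3, rem=9, quantum used, demote→Q1. Q0=[P4,P5] Q1=[P1,P2,P3] Q2=[]
t=9-12: P4@Q0 runs 3, rem=8, quantum used, demote→Q1. Q0=[P5] Q1=[P1,P2,P3,P4] Q2=[]
t=12-15: P5@Q0 runs 3, rem=12, quantum used, demote→Q1. Q0=[] Q1=[P1,P2,P3,P4,P5] Q2=[]
t=15-17: P1@Q1 runs 2, rem=0, completes. Q0=[] Q1=[P2,P3,P4,P5] Q2=[]
t=17-23: P2@Q1 runs 6, rem=2, quantum used, demote→Q2. Q0=[] Q1=[P3,P4,P5] Q2=[P2]
t=23-29: P3@Q1 runs 6, rem=3, quantum used, demote→Q2. Q0=[] Q1=[P4,P5] Q2=[P2,P3]
t=29-35: P4@Q1 runs 6, rem=2, quantum used, demote→Q2. Q0=[] Q1=[P5] Q2=[P2,P3,P4]
t=35-41: P5@Q1 runs 6, rem=6, quantum used, demote→Q2. Q0=[] Q1=[] Q2=[P2,P3,P4,P5]
t=41-43: P2@Q2 runs 2, rem=0, completes. Q0=[] Q1=[] Q2=[P3,P4,P5]
t=43-46: P3@Q2 runs 3, rem=0, completes. Q0=[] Q1=[] Q2=[P4,P5]
t=46-48: P4@Q2 runs 2, rem=0, completes. Q0=[] Q1=[] Q2=[P5]
t=48-54: P5@Q2 runs 6, rem=0, completes. Q0=[] Q1=[] Q2=[]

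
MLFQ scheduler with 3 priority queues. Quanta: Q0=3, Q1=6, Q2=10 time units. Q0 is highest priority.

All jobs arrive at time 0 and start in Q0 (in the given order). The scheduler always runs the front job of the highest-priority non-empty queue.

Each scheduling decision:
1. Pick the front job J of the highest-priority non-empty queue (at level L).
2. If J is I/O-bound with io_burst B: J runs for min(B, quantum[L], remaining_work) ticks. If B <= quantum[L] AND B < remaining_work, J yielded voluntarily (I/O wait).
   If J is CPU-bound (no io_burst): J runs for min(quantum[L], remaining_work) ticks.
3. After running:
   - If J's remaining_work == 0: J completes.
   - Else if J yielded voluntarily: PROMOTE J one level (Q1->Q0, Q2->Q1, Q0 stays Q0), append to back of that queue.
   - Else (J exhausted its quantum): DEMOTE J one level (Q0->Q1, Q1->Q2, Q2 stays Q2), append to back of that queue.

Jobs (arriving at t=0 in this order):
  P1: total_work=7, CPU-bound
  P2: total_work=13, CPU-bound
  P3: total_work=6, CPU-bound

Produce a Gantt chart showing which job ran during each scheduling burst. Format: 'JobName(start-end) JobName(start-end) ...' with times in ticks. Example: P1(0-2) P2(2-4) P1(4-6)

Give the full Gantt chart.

t=0-3: P1@Q0 runs 3, rem=4, quantum used, demote→Q1. Q0=[P2,P3] Q1=[P1] Q2=[]
t=3-6: P2@Q0 runs 3, rem=10, quantum used, demote→Q1. Q0=[P3] Q1=[P1,P2] Q2=[]
t=6-9: P3@Q0 runs 3, rem=3, quantum used, demote→Q1. Q0=[] Q1=[P1,P2,P3] Q2=[]
t=9-13: P1@Q1 runs 4, rem=0, completes. Q0=[] Q1=[P2,P3] Q2=[]
t=13-19: P2@Q1 runs 6, rem=4, quantum used, demote→Q2. Q0=[] Q1=[P3] Q2=[P2]
t=19-22: P3@Q1 runs 3, rem=0, completes. Q0=[] Q1=[] Q2=[P2]
t=22-26: P2@Q2 runs 4, rem=0, completes. Q0=[] Q1=[] Q2=[]

Answer: P1(0-3) P2(3-6) P3(6-9) P1(9-13) P2(13-19) P3(19-22) P2(22-26)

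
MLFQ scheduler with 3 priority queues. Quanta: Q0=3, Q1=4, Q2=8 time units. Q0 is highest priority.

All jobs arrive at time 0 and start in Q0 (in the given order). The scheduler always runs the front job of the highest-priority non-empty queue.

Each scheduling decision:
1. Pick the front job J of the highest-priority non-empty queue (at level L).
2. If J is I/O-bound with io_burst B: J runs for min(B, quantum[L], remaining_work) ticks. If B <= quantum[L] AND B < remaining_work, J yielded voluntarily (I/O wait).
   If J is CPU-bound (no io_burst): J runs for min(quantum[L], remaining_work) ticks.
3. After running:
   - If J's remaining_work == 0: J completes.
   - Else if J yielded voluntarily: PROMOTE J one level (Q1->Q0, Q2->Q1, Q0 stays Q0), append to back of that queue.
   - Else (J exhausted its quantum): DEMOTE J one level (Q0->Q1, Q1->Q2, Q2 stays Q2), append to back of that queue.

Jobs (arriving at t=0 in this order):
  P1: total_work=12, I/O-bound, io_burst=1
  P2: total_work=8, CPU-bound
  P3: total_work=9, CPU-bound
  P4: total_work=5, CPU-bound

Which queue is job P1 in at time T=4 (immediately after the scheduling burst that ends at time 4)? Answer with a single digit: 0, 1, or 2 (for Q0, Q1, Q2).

Answer: 0

Derivation:
t=0-1: P1@Q0 runs 1, rem=11, I/O yield, promote→Q0. Q0=[P2,P3,P4,P1] Q1=[] Q2=[]
t=1-4: P2@Q0 runs 3, rem=5, quantum used, demote→Q1. Q0=[P3,P4,P1] Q1=[P2] Q2=[]
t=4-7: P3@Q0 runs 3, rem=6, quantum used, demote→Q1. Q0=[P4,P1] Q1=[P2,P3] Q2=[]
t=7-10: P4@Q0 runs 3, rem=2, quantum used, demote→Q1. Q0=[P1] Q1=[P2,P3,P4] Q2=[]
t=10-11: P1@Q0 runs 1, rem=10, I/O yield, promote→Q0. Q0=[P1] Q1=[P2,P3,P4] Q2=[]
t=11-12: P1@Q0 runs 1, rem=9, I/O yield, promote→Q0. Q0=[P1] Q1=[P2,P3,P4] Q2=[]
t=12-13: P1@Q0 runs 1, rem=8, I/O yield, promote→Q0. Q0=[P1] Q1=[P2,P3,P4] Q2=[]
t=13-14: P1@Q0 runs 1, rem=7, I/O yield, promote→Q0. Q0=[P1] Q1=[P2,P3,P4] Q2=[]
t=14-15: P1@Q0 runs 1, rem=6, I/O yield, promote→Q0. Q0=[P1] Q1=[P2,P3,P4] Q2=[]
t=15-16: P1@Q0 runs 1, rem=5, I/O yield, promote→Q0. Q0=[P1] Q1=[P2,P3,P4] Q2=[]
t=16-17: P1@Q0 runs 1, rem=4, I/O yield, promote→Q0. Q0=[P1] Q1=[P2,P3,P4] Q2=[]
t=17-18: P1@Q0 runs 1, rem=3, I/O yield, promote→Q0. Q0=[P1] Q1=[P2,P3,P4] Q2=[]
t=18-19: P1@Q0 runs 1, rem=2, I/O yield, promote→Q0. Q0=[P1] Q1=[P2,P3,P4] Q2=[]
t=19-20: P1@Q0 runs 1, rem=1, I/O yield, promote→Q0. Q0=[P1] Q1=[P2,P3,P4] Q2=[]
t=20-21: P1@Q0 runs 1, rem=0, completes. Q0=[] Q1=[P2,P3,P4] Q2=[]
t=21-25: P2@Q1 runs 4, rem=1, quantum used, demote→Q2. Q0=[] Q1=[P3,P4] Q2=[P2]
t=25-29: P3@Q1 runs 4, rem=2, quantum used, demote→Q2. Q0=[] Q1=[P4] Q2=[P2,P3]
t=29-31: P4@Q1 runs 2, rem=0, completes. Q0=[] Q1=[] Q2=[P2,P3]
t=31-32: P2@Q2 runs 1, rem=0, completes. Q0=[] Q1=[] Q2=[P3]
t=32-34: P3@Q2 runs 2, rem=0, completes. Q0=[] Q1=[] Q2=[]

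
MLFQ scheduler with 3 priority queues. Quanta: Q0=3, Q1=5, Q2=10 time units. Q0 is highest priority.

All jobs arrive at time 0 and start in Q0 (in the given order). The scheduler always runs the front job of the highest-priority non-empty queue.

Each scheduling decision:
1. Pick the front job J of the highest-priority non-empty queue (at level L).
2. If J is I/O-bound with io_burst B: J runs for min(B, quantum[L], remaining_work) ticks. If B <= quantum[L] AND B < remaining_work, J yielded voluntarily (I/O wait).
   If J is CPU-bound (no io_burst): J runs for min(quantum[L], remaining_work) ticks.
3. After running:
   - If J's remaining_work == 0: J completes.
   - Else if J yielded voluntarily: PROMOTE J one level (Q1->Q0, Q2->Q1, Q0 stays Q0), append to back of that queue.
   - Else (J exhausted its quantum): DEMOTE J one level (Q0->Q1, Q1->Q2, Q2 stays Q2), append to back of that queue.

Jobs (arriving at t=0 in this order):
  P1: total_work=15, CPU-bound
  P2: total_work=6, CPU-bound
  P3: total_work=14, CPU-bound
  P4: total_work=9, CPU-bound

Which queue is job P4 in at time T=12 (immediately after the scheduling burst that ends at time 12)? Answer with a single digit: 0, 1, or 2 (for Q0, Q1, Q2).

Answer: 1

Derivation:
t=0-3: P1@Q0 runs 3, rem=12, quantum used, demote→Q1. Q0=[P2,P3,P4] Q1=[P1] Q2=[]
t=3-6: P2@Q0 runs 3, rem=3, quantum used, demote→Q1. Q0=[P3,P4] Q1=[P1,P2] Q2=[]
t=6-9: P3@Q0 runs 3, rem=11, quantum used, demote→Q1. Q0=[P4] Q1=[P1,P2,P3] Q2=[]
t=9-12: P4@Q0 runs 3, rem=6, quantum used, demote→Q1. Q0=[] Q1=[P1,P2,P3,P4] Q2=[]
t=12-17: P1@Q1 runs 5, rem=7, quantum used, demote→Q2. Q0=[] Q1=[P2,P3,P4] Q2=[P1]
t=17-20: P2@Q1 runs 3, rem=0, completes. Q0=[] Q1=[P3,P4] Q2=[P1]
t=20-25: P3@Q1 runs 5, rem=6, quantum used, demote→Q2. Q0=[] Q1=[P4] Q2=[P1,P3]
t=25-30: P4@Q1 runs 5, rem=1, quantum used, demote→Q2. Q0=[] Q1=[] Q2=[P1,P3,P4]
t=30-37: P1@Q2 runs 7, rem=0, completes. Q0=[] Q1=[] Q2=[P3,P4]
t=37-43: P3@Q2 runs 6, rem=0, completes. Q0=[] Q1=[] Q2=[P4]
t=43-44: P4@Q2 runs 1, rem=0, completes. Q0=[] Q1=[] Q2=[]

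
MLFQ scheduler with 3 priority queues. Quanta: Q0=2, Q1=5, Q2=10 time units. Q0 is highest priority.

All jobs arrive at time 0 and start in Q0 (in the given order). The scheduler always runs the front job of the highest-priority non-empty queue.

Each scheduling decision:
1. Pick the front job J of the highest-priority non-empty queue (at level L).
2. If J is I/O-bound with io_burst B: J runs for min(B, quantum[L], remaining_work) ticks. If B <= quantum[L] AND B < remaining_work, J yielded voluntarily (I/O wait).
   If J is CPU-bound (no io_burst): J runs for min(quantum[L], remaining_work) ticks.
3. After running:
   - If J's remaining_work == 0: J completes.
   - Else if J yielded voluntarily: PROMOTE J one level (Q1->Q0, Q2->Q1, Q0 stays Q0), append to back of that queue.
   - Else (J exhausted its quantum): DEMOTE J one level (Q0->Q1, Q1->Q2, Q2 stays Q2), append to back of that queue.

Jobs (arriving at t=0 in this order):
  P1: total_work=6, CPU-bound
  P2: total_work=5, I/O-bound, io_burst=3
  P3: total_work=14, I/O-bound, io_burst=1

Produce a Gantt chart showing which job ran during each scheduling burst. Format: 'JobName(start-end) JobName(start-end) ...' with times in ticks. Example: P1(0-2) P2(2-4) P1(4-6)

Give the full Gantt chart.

t=0-2: P1@Q0 runs 2, rem=4, quantum used, demote→Q1. Q0=[P2,P3] Q1=[P1] Q2=[]
t=2-4: P2@Q0 runs 2, rem=3, quantum used, demote→Q1. Q0=[P3] Q1=[P1,P2] Q2=[]
t=4-5: P3@Q0 runs 1, rem=13, I/O yield, promote→Q0. Q0=[P3] Q1=[P1,P2] Q2=[]
t=5-6: P3@Q0 runs 1, rem=12, I/O yield, promote→Q0. Q0=[P3] Q1=[P1,P2] Q2=[]
t=6-7: P3@Q0 runs 1, rem=11, I/O yield, promote→Q0. Q0=[P3] Q1=[P1,P2] Q2=[]
t=7-8: P3@Q0 runs 1, rem=10, I/O yield, promote→Q0. Q0=[P3] Q1=[P1,P2] Q2=[]
t=8-9: P3@Q0 runs 1, rem=9, I/O yield, promote→Q0. Q0=[P3] Q1=[P1,P2] Q2=[]
t=9-10: P3@Q0 runs 1, rem=8, I/O yield, promote→Q0. Q0=[P3] Q1=[P1,P2] Q2=[]
t=10-11: P3@Q0 runs 1, rem=7, I/O yield, promote→Q0. Q0=[P3] Q1=[P1,P2] Q2=[]
t=11-12: P3@Q0 runs 1, rem=6, I/O yield, promote→Q0. Q0=[P3] Q1=[P1,P2] Q2=[]
t=12-13: P3@Q0 runs 1, rem=5, I/O yield, promote→Q0. Q0=[P3] Q1=[P1,P2] Q2=[]
t=13-14: P3@Q0 runs 1, rem=4, I/O yield, promote→Q0. Q0=[P3] Q1=[P1,P2] Q2=[]
t=14-15: P3@Q0 runs 1, rem=3, I/O yield, promote→Q0. Q0=[P3] Q1=[P1,P2] Q2=[]
t=15-16: P3@Q0 runs 1, rem=2, I/O yield, promote→Q0. Q0=[P3] Q1=[P1,P2] Q2=[]
t=16-17: P3@Q0 runs 1, rem=1, I/O yield, promote→Q0. Q0=[P3] Q1=[P1,P2] Q2=[]
t=17-18: P3@Q0 runs 1, rem=0, completes. Q0=[] Q1=[P1,P2] Q2=[]
t=18-22: P1@Q1 runs 4, rem=0, completes. Q0=[] Q1=[P2] Q2=[]
t=22-25: P2@Q1 runs 3, rem=0, completes. Q0=[] Q1=[] Q2=[]

Answer: P1(0-2) P2(2-4) P3(4-5) P3(5-6) P3(6-7) P3(7-8) P3(8-9) P3(9-10) P3(10-11) P3(11-12) P3(12-13) P3(13-14) P3(14-15) P3(15-16) P3(16-17) P3(17-18) P1(18-22) P2(22-25)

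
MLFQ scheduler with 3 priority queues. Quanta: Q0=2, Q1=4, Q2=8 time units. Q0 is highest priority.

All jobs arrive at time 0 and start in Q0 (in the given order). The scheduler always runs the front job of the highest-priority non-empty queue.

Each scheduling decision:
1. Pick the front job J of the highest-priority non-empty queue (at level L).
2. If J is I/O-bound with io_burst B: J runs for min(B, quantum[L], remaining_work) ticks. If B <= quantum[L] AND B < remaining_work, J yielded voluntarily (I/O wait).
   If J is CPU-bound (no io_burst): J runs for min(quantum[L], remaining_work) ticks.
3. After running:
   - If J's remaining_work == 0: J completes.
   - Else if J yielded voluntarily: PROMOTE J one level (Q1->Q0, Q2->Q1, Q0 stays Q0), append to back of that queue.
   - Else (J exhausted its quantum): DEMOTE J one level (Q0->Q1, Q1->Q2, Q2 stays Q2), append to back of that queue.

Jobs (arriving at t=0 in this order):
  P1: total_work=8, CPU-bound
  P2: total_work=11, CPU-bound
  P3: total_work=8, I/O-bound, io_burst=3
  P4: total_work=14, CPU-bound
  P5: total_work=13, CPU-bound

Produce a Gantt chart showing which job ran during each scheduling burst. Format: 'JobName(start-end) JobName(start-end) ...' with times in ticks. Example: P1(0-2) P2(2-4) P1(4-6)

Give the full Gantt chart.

Answer: P1(0-2) P2(2-4) P3(4-6) P4(6-8) P5(8-10) P1(10-14) P2(14-18) P3(18-21) P3(21-23) P4(23-27) P5(27-31) P3(31-32) P1(32-34) P2(34-39) P4(39-47) P5(47-54)

Derivation:
t=0-2: P1@Q0 runs 2, rem=6, quantum used, demote→Q1. Q0=[P2,P3,P4,P5] Q1=[P1] Q2=[]
t=2-4: P2@Q0 runs 2, rem=9, quantum used, demote→Q1. Q0=[P3,P4,P5] Q1=[P1,P2] Q2=[]
t=4-6: P3@Q0 runs 2, rem=6, quantum used, demote→Q1. Q0=[P4,P5] Q1=[P1,P2,P3] Q2=[]
t=6-8: P4@Q0 runs 2, rem=12, quantum used, demote→Q1. Q0=[P5] Q1=[P1,P2,P3,P4] Q2=[]
t=8-10: P5@Q0 runs 2, rem=11, quantum used, demote→Q1. Q0=[] Q1=[P1,P2,P3,P4,P5] Q2=[]
t=10-14: P1@Q1 runs 4, rem=2, quantum used, demote→Q2. Q0=[] Q1=[P2,P3,P4,P5] Q2=[P1]
t=14-18: P2@Q1 runs 4, rem=5, quantum used, demote→Q2. Q0=[] Q1=[P3,P4,P5] Q2=[P1,P2]
t=18-21: P3@Q1 runs 3, rem=3, I/O yield, promote→Q0. Q0=[P3] Q1=[P4,P5] Q2=[P1,P2]
t=21-23: P3@Q0 runs 2, rem=1, quantum used, demote→Q1. Q0=[] Q1=[P4,P5,P3] Q2=[P1,P2]
t=23-27: P4@Q1 runs 4, rem=8, quantum used, demote→Q2. Q0=[] Q1=[P5,P3] Q2=[P1,P2,P4]
t=27-31: P5@Q1 runs 4, rem=7, quantum used, demote→Q2. Q0=[] Q1=[P3] Q2=[P1,P2,P4,P5]
t=31-32: P3@Q1 runs 1, rem=0, completes. Q0=[] Q1=[] Q2=[P1,P2,P4,P5]
t=32-34: P1@Q2 runs 2, rem=0, completes. Q0=[] Q1=[] Q2=[P2,P4,P5]
t=34-39: P2@Q2 runs 5, rem=0, completes. Q0=[] Q1=[] Q2=[P4,P5]
t=39-47: P4@Q2 runs 8, rem=0, completes. Q0=[] Q1=[] Q2=[P5]
t=47-54: P5@Q2 runs 7, rem=0, completes. Q0=[] Q1=[] Q2=[]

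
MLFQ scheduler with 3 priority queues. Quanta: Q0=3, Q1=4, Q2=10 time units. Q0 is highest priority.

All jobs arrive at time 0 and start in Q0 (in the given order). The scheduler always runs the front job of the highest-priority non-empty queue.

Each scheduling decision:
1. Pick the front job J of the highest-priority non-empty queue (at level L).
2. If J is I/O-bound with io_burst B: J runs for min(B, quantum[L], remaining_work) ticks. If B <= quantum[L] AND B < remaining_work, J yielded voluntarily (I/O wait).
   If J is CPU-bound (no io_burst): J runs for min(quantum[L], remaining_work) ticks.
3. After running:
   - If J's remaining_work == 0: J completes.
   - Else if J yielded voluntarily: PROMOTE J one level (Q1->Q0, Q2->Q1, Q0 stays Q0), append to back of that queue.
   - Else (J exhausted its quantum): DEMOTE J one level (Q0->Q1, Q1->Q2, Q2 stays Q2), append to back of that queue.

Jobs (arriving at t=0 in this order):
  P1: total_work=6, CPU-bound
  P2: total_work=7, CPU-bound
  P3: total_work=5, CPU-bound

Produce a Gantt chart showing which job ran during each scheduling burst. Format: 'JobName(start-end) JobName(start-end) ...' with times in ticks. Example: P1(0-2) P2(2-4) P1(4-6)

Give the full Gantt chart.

t=0-3: P1@Q0 runs 3, rem=3, quantum used, demote→Q1. Q0=[P2,P3] Q1=[P1] Q2=[]
t=3-6: P2@Q0 runs 3, rem=4, quantum used, demote→Q1. Q0=[P3] Q1=[P1,P2] Q2=[]
t=6-9: P3@Q0 runs 3, rem=2, quantum used, demote→Q1. Q0=[] Q1=[P1,P2,P3] Q2=[]
t=9-12: P1@Q1 runs 3, rem=0, completes. Q0=[] Q1=[P2,P3] Q2=[]
t=12-16: P2@Q1 runs 4, rem=0, completes. Q0=[] Q1=[P3] Q2=[]
t=16-18: P3@Q1 runs 2, rem=0, completes. Q0=[] Q1=[] Q2=[]

Answer: P1(0-3) P2(3-6) P3(6-9) P1(9-12) P2(12-16) P3(16-18)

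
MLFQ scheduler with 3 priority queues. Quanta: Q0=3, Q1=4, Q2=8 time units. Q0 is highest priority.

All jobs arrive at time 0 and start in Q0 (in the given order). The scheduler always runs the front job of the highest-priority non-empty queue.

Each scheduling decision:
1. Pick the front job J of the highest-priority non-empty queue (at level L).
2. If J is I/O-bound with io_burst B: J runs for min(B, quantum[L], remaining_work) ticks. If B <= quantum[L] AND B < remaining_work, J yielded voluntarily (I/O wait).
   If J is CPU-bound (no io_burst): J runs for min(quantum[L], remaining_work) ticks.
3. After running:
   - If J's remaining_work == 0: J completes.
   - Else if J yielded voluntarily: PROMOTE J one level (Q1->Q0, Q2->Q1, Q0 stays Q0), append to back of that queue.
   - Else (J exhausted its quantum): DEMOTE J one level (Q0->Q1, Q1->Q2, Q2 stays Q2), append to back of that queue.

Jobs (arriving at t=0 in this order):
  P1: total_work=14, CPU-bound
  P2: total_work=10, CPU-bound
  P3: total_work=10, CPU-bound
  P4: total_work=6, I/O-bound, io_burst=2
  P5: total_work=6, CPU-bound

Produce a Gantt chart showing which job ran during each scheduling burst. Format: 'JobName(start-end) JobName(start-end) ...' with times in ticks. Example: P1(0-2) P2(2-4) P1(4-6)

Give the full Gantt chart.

t=0-3: P1@Q0 runs 3, rem=11, quantum used, demote→Q1. Q0=[P2,P3,P4,P5] Q1=[P1] Q2=[]
t=3-6: P2@Q0 runs 3, rem=7, quantum used, demote→Q1. Q0=[P3,P4,P5] Q1=[P1,P2] Q2=[]
t=6-9: P3@Q0 runs 3, rem=7, quantum used, demote→Q1. Q0=[P4,P5] Q1=[P1,P2,P3] Q2=[]
t=9-11: P4@Q0 runs 2, rem=4, I/O yield, promote→Q0. Q0=[P5,P4] Q1=[P1,P2,P3] Q2=[]
t=11-14: P5@Q0 runs 3, rem=3, quantum used, demote→Q1. Q0=[P4] Q1=[P1,P2,P3,P5] Q2=[]
t=14-16: P4@Q0 runs 2, rem=2, I/O yield, promote→Q0. Q0=[P4] Q1=[P1,P2,P3,P5] Q2=[]
t=16-18: P4@Q0 runs 2, rem=0, completes. Q0=[] Q1=[P1,P2,P3,P5] Q2=[]
t=18-22: P1@Q1 runs 4, rem=7, quantum used, demote→Q2. Q0=[] Q1=[P2,P3,P5] Q2=[P1]
t=22-26: P2@Q1 runs 4, rem=3, quantum used, demote→Q2. Q0=[] Q1=[P3,P5] Q2=[P1,P2]
t=26-30: P3@Q1 runs 4, rem=3, quantum used, demote→Q2. Q0=[] Q1=[P5] Q2=[P1,P2,P3]
t=30-33: P5@Q1 runs 3, rem=0, completes. Q0=[] Q1=[] Q2=[P1,P2,P3]
t=33-40: P1@Q2 runs 7, rem=0, completes. Q0=[] Q1=[] Q2=[P2,P3]
t=40-43: P2@Q2 runs 3, rem=0, completes. Q0=[] Q1=[] Q2=[P3]
t=43-46: P3@Q2 runs 3, rem=0, completes. Q0=[] Q1=[] Q2=[]

Answer: P1(0-3) P2(3-6) P3(6-9) P4(9-11) P5(11-14) P4(14-16) P4(16-18) P1(18-22) P2(22-26) P3(26-30) P5(30-33) P1(33-40) P2(40-43) P3(43-46)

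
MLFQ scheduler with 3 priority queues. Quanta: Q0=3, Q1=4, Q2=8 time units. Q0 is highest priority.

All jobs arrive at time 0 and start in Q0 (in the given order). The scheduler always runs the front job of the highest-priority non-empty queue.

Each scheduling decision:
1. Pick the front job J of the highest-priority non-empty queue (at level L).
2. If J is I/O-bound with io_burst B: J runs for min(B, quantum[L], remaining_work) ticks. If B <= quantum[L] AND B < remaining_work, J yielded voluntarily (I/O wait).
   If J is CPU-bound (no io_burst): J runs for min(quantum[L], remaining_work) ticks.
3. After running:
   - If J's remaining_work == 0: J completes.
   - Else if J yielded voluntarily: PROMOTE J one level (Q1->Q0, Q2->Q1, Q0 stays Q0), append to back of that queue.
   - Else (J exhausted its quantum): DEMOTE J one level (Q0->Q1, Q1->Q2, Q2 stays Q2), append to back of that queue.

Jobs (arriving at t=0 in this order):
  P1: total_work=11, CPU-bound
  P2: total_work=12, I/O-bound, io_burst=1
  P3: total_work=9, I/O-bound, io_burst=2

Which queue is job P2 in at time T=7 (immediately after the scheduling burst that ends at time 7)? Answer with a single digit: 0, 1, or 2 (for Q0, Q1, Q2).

t=0-3: P1@Q0 runs 3, rem=8, quantum used, demote→Q1. Q0=[P2,P3] Q1=[P1] Q2=[]
t=3-4: P2@Q0 runs 1, rem=11, I/O yield, promote→Q0. Q0=[P3,P2] Q1=[P1] Q2=[]
t=4-6: P3@Q0 runs 2, rem=7, I/O yield, promote→Q0. Q0=[P2,P3] Q1=[P1] Q2=[]
t=6-7: P2@Q0 runs 1, rem=10, I/O yield, promote→Q0. Q0=[P3,P2] Q1=[P1] Q2=[]
t=7-9: P3@Q0 runs 2, rem=5, I/O yield, promote→Q0. Q0=[P2,P3] Q1=[P1] Q2=[]
t=9-10: P2@Q0 runs 1, rem=9, I/O yield, promote→Q0. Q0=[P3,P2] Q1=[P1] Q2=[]
t=10-12: P3@Q0 runs 2, rem=3, I/O yield, promote→Q0. Q0=[P2,P3] Q1=[P1] Q2=[]
t=12-13: P2@Q0 runs 1, rem=8, I/O yield, promote→Q0. Q0=[P3,P2] Q1=[P1] Q2=[]
t=13-15: P3@Q0 runs 2, rem=1, I/O yield, promote→Q0. Q0=[P2,P3] Q1=[P1] Q2=[]
t=15-16: P2@Q0 runs 1, rem=7, I/O yield, promote→Q0. Q0=[P3,P2] Q1=[P1] Q2=[]
t=16-17: P3@Q0 runs 1, rem=0, completes. Q0=[P2] Q1=[P1] Q2=[]
t=17-18: P2@Q0 runs 1, rem=6, I/O yield, promote→Q0. Q0=[P2] Q1=[P1] Q2=[]
t=18-19: P2@Q0 runs 1, rem=5, I/O yield, promote→Q0. Q0=[P2] Q1=[P1] Q2=[]
t=19-20: P2@Q0 runs 1, rem=4, I/O yield, promote→Q0. Q0=[P2] Q1=[P1] Q2=[]
t=20-21: P2@Q0 runs 1, rem=3, I/O yield, promote→Q0. Q0=[P2] Q1=[P1] Q2=[]
t=21-22: P2@Q0 runs 1, rem=2, I/O yield, promote→Q0. Q0=[P2] Q1=[P1] Q2=[]
t=22-23: P2@Q0 runs 1, rem=1, I/O yield, promote→Q0. Q0=[P2] Q1=[P1] Q2=[]
t=23-24: P2@Q0 runs 1, rem=0, completes. Q0=[] Q1=[P1] Q2=[]
t=24-28: P1@Q1 runs 4, rem=4, quantum used, demote→Q2. Q0=[] Q1=[] Q2=[P1]
t=28-32: P1@Q2 runs 4, rem=0, completes. Q0=[] Q1=[] Q2=[]

Answer: 0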